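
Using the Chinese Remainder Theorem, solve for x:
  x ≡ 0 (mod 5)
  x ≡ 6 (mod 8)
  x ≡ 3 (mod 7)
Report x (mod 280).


Moduli 5, 8, 7 are pairwise coprime; by CRT there is a unique solution modulo M = 5 · 8 · 7 = 280.
Solve pairwise, accumulating the modulus:
  Start with x ≡ 0 (mod 5).
  Combine with x ≡ 6 (mod 8): since gcd(5, 8) = 1, we get a unique residue mod 40.
    Write x = 0 + 5·t and substitute into x ≡ 6 (mod 8): 5·t ≡ 6 − 0 = 6 (mod 8).
    The inverse of 5 mod 8 is 5 (since 5·5 = 25 = 3·8 + 1), so t ≡ 5·6 = 30 ≡ 6 (mod 8).
    Then x = 0 + 5·6 = 30, valid modulo lcm(5, 8) = 40: x ≡ 30 (mod 40).
  Combine with x ≡ 3 (mod 7): since gcd(40, 7) = 1, we get a unique residue mod 280.
    Write x = 30 + 40·t and substitute into x ≡ 3 (mod 7): 40·t ≡ 3 − 30 = -27 (mod 7).
    Reduce coefficients mod 7: 5·t ≡ 1 (mod 7).
    The inverse of 5 mod 7 is 3 (since 5·3 = 15 = 2·7 + 1), so t ≡ 3·1 = 3 ≡ 3 (mod 7).
    Then x = 30 + 40·3 = 150, valid modulo lcm(40, 7) = 280: x ≡ 150 (mod 280).
Verify: 150 mod 5 = 0 ✓, 150 mod 8 = 6 ✓, 150 mod 7 = 3 ✓.

x ≡ 150 (mod 280).


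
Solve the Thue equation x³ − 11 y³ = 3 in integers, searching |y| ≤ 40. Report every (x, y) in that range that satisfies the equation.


The equation is x³ - 11y³ = 3. For fixed y, x³ = 11·y³ + 3, so a solution requires the RHS to be a perfect cube.
Strategy: iterate y from -40 to 40, compute RHS = 11·y³ + 3, and check whether it is a (positive or negative) perfect cube.
Check small values of y:
  y = 0: RHS = 3 is not a perfect cube.
  y = 1: RHS = 14 is not a perfect cube.
  y = -1: RHS = -8 = (-2)³ ⇒ x = -2 works.
  y = 2: RHS = 91 is not a perfect cube.
  y = -2: RHS = -85 is not a perfect cube.
  y = 3: RHS = 300 is not a perfect cube.
  y = -3: RHS = -294 is not a perfect cube.
Continuing the search up to |y| = 40 finds no further solutions beyond those listed.
Collected solutions: (-2, -1).

Solutions (with |y| ≤ 40): (-2, -1).


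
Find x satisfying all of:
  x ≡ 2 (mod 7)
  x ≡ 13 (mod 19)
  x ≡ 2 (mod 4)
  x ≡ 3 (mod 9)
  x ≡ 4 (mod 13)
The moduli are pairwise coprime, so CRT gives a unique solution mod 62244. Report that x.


Product of moduli M = 7 · 19 · 4 · 9 · 13 = 62244.
Merge one congruence at a time:
  Start: x ≡ 2 (mod 7).
  Combine with x ≡ 13 (mod 19); new modulus lcm = 133.
    Write x = 2 + 7·t and substitute into x ≡ 13 (mod 19): 7·t ≡ 13 − 2 = 11 (mod 19).
    The inverse of 7 mod 19 is 11 (since 7·11 = 77 = 4·19 + 1), so t ≡ 11·11 = 121 ≡ 7 (mod 19).
    Then x = 2 + 7·7 = 51, valid modulo lcm(7, 19) = 133: x ≡ 51 (mod 133).
  Combine with x ≡ 2 (mod 4); new modulus lcm = 532.
    Write x = 51 + 133·t and substitute into x ≡ 2 (mod 4): 133·t ≡ 2 − 51 = -49 (mod 4).
    Reduce coefficients mod 4: 1·t ≡ 3 (mod 4).
    So t ≡ 3 (mod 4).
    Then x = 51 + 133·3 = 450, valid modulo lcm(133, 4) = 532: x ≡ 450 (mod 532).
  Combine with x ≡ 3 (mod 9); new modulus lcm = 4788.
    Write x = 450 + 532·t and substitute into x ≡ 3 (mod 9): 532·t ≡ 3 − 450 = -447 (mod 9).
    Reduce coefficients mod 9: 1·t ≡ 3 (mod 9).
    So t ≡ 3 (mod 9).
    Then x = 450 + 532·3 = 2046, valid modulo lcm(532, 9) = 4788: x ≡ 2046 (mod 4788).
  Combine with x ≡ 4 (mod 13); new modulus lcm = 62244.
    Write x = 2046 + 4788·t and substitute into x ≡ 4 (mod 13): 4788·t ≡ 4 − 2046 = -2042 (mod 13).
    Reduce coefficients mod 13: 4·t ≡ 12 (mod 13).
    The inverse of 4 mod 13 is 10 (since 4·10 = 40 = 3·13 + 1), so t ≡ 10·12 = 120 ≡ 3 (mod 13).
    Then x = 2046 + 4788·3 = 16410, valid modulo lcm(4788, 13) = 62244: x ≡ 16410 (mod 62244).
Verify against each original: 16410 mod 7 = 2, 16410 mod 19 = 13, 16410 mod 4 = 2, 16410 mod 9 = 3, 16410 mod 13 = 4.

x ≡ 16410 (mod 62244).


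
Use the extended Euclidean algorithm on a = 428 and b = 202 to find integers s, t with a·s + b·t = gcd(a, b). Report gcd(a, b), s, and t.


Euclidean algorithm on (428, 202) — divide until remainder is 0:
  428 = 2 · 202 + 24
  202 = 8 · 24 + 10
  24 = 2 · 10 + 4
  10 = 2 · 4 + 2
  4 = 2 · 2 + 0
gcd(428, 202) = 2.
Track Bezout coefficients alongside the remainders: start with r₀ = 428 = a·1 + b·0 (s = 1, t = 0) and r₁ = 202 = a·0 + b·1 (s = 0, t = 1); each new remainder r_{k+1} = r_{k-1} − q_k·r_k inherits s_{k+1} = s_{k-1} − q_k·s_k, t_{k+1} = t_{k-1} − q_k·t_k, so r_k = a·s_k + b·t_k at every step:
  q = 2: r = 24, s = 1 − 2·0 = 1, t = 0 − 2·1 = -2  (check: 428·1 + 202·(-2) = 24)
  q = 8: r = 10, s = 0 − 8·1 = -8, t = 1 − 8·(-2) = 17  (check: 428·(-8) + 202·17 = 10)
  q = 2: r = 4, s = 1 − 2·(-8) = 17, t = -2 − 2·17 = -36  (check: 428·17 + 202·(-36) = 4)
  q = 2: r = 2, s = -8 − 2·17 = -42, t = 17 − 2·(-36) = 89  (check: 428·(-42) + 202·89 = 2)
The row with r = 2 (the gcd) gives the Bezout coefficients s = -42, t = 89.
Result: 428 · (-42) + 202 · (89) = 2.

gcd(428, 202) = 2; s = -42, t = 89 (check: 428·(-42) + 202·89 = 2).


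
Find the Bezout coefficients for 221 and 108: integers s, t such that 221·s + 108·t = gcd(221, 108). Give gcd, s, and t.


Euclidean algorithm on (221, 108) — divide until remainder is 0:
  221 = 2 · 108 + 5
  108 = 21 · 5 + 3
  5 = 1 · 3 + 2
  3 = 1 · 2 + 1
  2 = 2 · 1 + 0
gcd(221, 108) = 1.
Track Bezout coefficients alongside the remainders: start with r₀ = 221 = a·1 + b·0 (s = 1, t = 0) and r₁ = 108 = a·0 + b·1 (s = 0, t = 1); each new remainder r_{k+1} = r_{k-1} − q_k·r_k inherits s_{k+1} = s_{k-1} − q_k·s_k, t_{k+1} = t_{k-1} − q_k·t_k, so r_k = a·s_k + b·t_k at every step:
  q = 2: r = 5, s = 1 − 2·0 = 1, t = 0 − 2·1 = -2  (check: 221·1 + 108·(-2) = 5)
  q = 21: r = 3, s = 0 − 21·1 = -21, t = 1 − 21·(-2) = 43  (check: 221·(-21) + 108·43 = 3)
  q = 1: r = 2, s = 1 − 1·(-21) = 22, t = -2 − 1·43 = -45  (check: 221·22 + 108·(-45) = 2)
  q = 1: r = 1, s = -21 − 1·22 = -43, t = 43 − 1·(-45) = 88  (check: 221·(-43) + 108·88 = 1)
The row with r = 1 (the gcd) gives the Bezout coefficients s = -43, t = 88.
Result: 221 · (-43) + 108 · (88) = 1.

gcd(221, 108) = 1; s = -43, t = 88 (check: 221·(-43) + 108·88 = 1).


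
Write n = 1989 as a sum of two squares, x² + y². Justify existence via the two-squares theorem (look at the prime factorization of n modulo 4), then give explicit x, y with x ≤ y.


Step 1: Factor n = 1989 = 3^2 · 13 · 17.
Step 2: Check the mod-4 condition on each prime factor: 3 ≡ 3 (mod 4), exponent 2 (must be even); 13 ≡ 1 (mod 4), exponent 1; 17 ≡ 1 (mod 4), exponent 1.
All primes ≡ 3 (mod 4) appear to even exponent (or don't appear), so by the two-squares theorem n IS expressible as a sum of two squares.
Step 3: Build a representation. Group n = k² · m with k = 3 and m = 13 · 17 = 221 (a product of primes ≡ 1 (mod 4)); a representation of m scales to one of n via (k·x)² + (k·y)² = k²(x² + y²). Each prime p ≡ 1 (mod 4) is itself a sum of two squares; find a² by testing p − a² for a perfect square:
  13: 13 − 1² = 12, 13 − 2² = 9 = 3² ⇒ 13 = 2² + 3².
  17: 17 − 1² = 16 = 4² ⇒ 17 = 1² + 4².
  Combine using the Brahmagupta–Fibonacci identity (a² + b²)(c² + d²) = (ac − bd)² + (ad + bc)² = (ac + bd)² + (ad − bc)²:
  13 · 17 = 221: from (2² + 3²)(1² + 4²), take (2·1 − 3·4, 2·4 + 3·1) = (2 − 12, 8 + 3) = (-10, 11); dropping signs (only squares matter) gives (10, 11); check 10² + 11² = 100 + 121 = 221 ✓.
  Scale by k = 3: (3·10, 3·11) = (30, 33).
Step 4: Order so x ≤ y and verify: 30² + 33² = 900 + 1089 = 1989 = n. ✓

n = 1989 = 30² + 33² (one valid representation with x ≤ y).


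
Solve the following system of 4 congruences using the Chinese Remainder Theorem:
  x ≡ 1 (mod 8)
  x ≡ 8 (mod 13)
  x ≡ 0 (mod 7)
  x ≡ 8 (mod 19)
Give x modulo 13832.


Product of moduli M = 8 · 13 · 7 · 19 = 13832.
Merge one congruence at a time:
  Start: x ≡ 1 (mod 8).
  Combine with x ≡ 8 (mod 13); new modulus lcm = 104.
    Write x = 1 + 8·t and substitute into x ≡ 8 (mod 13): 8·t ≡ 8 − 1 = 7 (mod 13).
    The inverse of 8 mod 13 is 5 (since 8·5 = 40 = 3·13 + 1), so t ≡ 5·7 = 35 ≡ 9 (mod 13).
    Then x = 1 + 8·9 = 73, valid modulo lcm(8, 13) = 104: x ≡ 73 (mod 104).
  Combine with x ≡ 0 (mod 7); new modulus lcm = 728.
    Write x = 73 + 104·t and substitute into x ≡ 0 (mod 7): 104·t ≡ 0 − 73 = -73 (mod 7).
    Reduce coefficients mod 7: 6·t ≡ 4 (mod 7).
    The inverse of 6 mod 7 is 6 (since 6·6 = 36 = 5·7 + 1), so t ≡ 6·4 = 24 ≡ 3 (mod 7).
    Then x = 73 + 104·3 = 385, valid modulo lcm(104, 7) = 728: x ≡ 385 (mod 728).
  Combine with x ≡ 8 (mod 19); new modulus lcm = 13832.
    Write x = 385 + 728·t and substitute into x ≡ 8 (mod 19): 728·t ≡ 8 − 385 = -377 (mod 19).
    Reduce coefficients mod 19: 6·t ≡ 3 (mod 19).
    The inverse of 6 mod 19 is 16 (since 6·16 = 96 = 5·19 + 1), so t ≡ 16·3 = 48 ≡ 10 (mod 19).
    Then x = 385 + 728·10 = 7665, valid modulo lcm(728, 19) = 13832: x ≡ 7665 (mod 13832).
Verify against each original: 7665 mod 8 = 1, 7665 mod 13 = 8, 7665 mod 7 = 0, 7665 mod 19 = 8.

x ≡ 7665 (mod 13832).


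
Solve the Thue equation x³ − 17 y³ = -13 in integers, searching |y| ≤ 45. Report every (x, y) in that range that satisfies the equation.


The equation is x³ - 17y³ = -13. For fixed y, x³ = 17·y³ − 13, so a solution requires the RHS to be a perfect cube.
Strategy: iterate y from -45 to 45, compute RHS = 17·y³ − 13, and check whether it is a (positive or negative) perfect cube.
Check small values of y:
  y = 0: RHS = -13 is not a perfect cube.
  y = 1: RHS = 4 is not a perfect cube.
  y = -1: RHS = -30 is not a perfect cube.
  y = 2: RHS = 123 is not a perfect cube.
  y = -2: RHS = -149 is not a perfect cube.
  y = 3: RHS = 446 is not a perfect cube.
  y = -3: RHS = -472 is not a perfect cube.
Continuing the search up to |y| = 45 finds no solutions either.
No (x, y) in the scanned range satisfies the equation.

No integer solutions with |y| ≤ 45.


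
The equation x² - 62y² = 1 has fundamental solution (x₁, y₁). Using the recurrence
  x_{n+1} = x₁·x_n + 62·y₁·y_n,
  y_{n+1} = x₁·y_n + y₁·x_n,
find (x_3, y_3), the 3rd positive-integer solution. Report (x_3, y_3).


Step 1: Find the fundamental solution (x₁, y₁) of x² - 62y² = 1.
  Expand √62 as a continued fraction. a₀ = ⌊√62⌋ = 7; iterate m_{k+1} = d_k·a_k − m_k, d_{k+1} = (62 − m_{k+1}²)/d_k, a_{k+1} = ⌊(a₀ + m_{k+1})/d_{k+1}⌋ (starting m₀ = 0, d₀ = 1), with convergents p_k = a_k·p_{k-1} + p_{k-2}, q_k = a_k·q_{k-1} + q_{k-2} (p₋₁ = 1, q₋₁ = 0):
  k = 0: a₀ = 7; p₀/q₀ = 7/1; p₀² − 62·q₀² = 49 − 62 = -13.
  k = 1: m = 7, d = 13, a = ⌊(7 + 7)/13⌋ = 1; p/q = (1·7 + 1)/(1·1 + 0) = 8/1; p² − 62·q² = 64 − 62 = 2.
  k = 2: m = 6, d = 2, a = ⌊(7 + 6)/2⌋ = 6; p/q = (6·8 + 7)/(6·1 + 1) = 55/7; p² − 62·q² = 3025 − 3038 = -13.
  k = 3: m = 6, d = 13, a = ⌊(7 + 6)/13⌋ = 1; p/q = (1·55 + 8)/(1·7 + 1) = 63/8; p² − 62·q² = 3969 − 3968 = 1.
  The first convergent with p² − 62·q² = 1 gives the fundamental solution (x₁, y₁) = (63, 8).
Step 2: Apply the recurrence (x_{n+1}, y_{n+1}) = (x₁x_n + 62y₁y_n, x₁y_n + y₁x_n) repeatedly.
  From (x_1, y_1) = (63, 8): x_2 = 63·63 + 62·8·8 = 7937; y_2 = 63·8 + 8·63 = 1008.
  From (x_2, y_2) = (7937, 1008): x_3 = 63·7937 + 62·8·1008 = 999999; y_3 = 63·1008 + 8·7937 = 127000.
Step 3: Verify x_3² - 62·y_3² = 999998000001 - 999998000000 = 1 (should be 1). ✓

(x_1, y_1) = (63, 8); (x_3, y_3) = (999999, 127000).


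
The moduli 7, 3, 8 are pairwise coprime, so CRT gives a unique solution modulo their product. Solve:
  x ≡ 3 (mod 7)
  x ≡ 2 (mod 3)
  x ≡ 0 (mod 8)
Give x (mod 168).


Moduli 7, 3, 8 are pairwise coprime; by CRT there is a unique solution modulo M = 7 · 3 · 8 = 168.
Solve pairwise, accumulating the modulus:
  Start with x ≡ 3 (mod 7).
  Combine with x ≡ 2 (mod 3): since gcd(7, 3) = 1, we get a unique residue mod 21.
    Write x = 3 + 7·t and substitute into x ≡ 2 (mod 3): 7·t ≡ 2 − 3 = -1 (mod 3).
    Reduce coefficients mod 3: 1·t ≡ 2 (mod 3).
    So t ≡ 2 (mod 3).
    Then x = 3 + 7·2 = 17, valid modulo lcm(7, 3) = 21: x ≡ 17 (mod 21).
  Combine with x ≡ 0 (mod 8): since gcd(21, 8) = 1, we get a unique residue mod 168.
    Write x = 17 + 21·t and substitute into x ≡ 0 (mod 8): 21·t ≡ 0 − 17 = -17 (mod 8).
    Reduce coefficients mod 8: 5·t ≡ 7 (mod 8).
    The inverse of 5 mod 8 is 5 (since 5·5 = 25 = 3·8 + 1), so t ≡ 5·7 = 35 ≡ 3 (mod 8).
    Then x = 17 + 21·3 = 80, valid modulo lcm(21, 8) = 168: x ≡ 80 (mod 168).
Verify: 80 mod 7 = 3 ✓, 80 mod 3 = 2 ✓, 80 mod 8 = 0 ✓.

x ≡ 80 (mod 168).


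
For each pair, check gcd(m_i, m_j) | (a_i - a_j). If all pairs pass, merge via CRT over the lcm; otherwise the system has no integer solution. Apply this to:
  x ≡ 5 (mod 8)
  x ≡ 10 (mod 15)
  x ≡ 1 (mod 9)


Moduli 8, 15, 9 are not pairwise coprime, so CRT works modulo lcm(m_i) when all pairwise compatibility conditions hold.
Pairwise compatibility: gcd(m_i, m_j) must divide a_i - a_j for every pair.
Merge one congruence at a time:
  Start: x ≡ 5 (mod 8).
  Combine with x ≡ 10 (mod 15): gcd(8, 15) = 1; 10 - 5 = 5, which IS divisible by 1, so compatible.
    Write x = 5 + 8·t and substitute into x ≡ 10 (mod 15): 8·t ≡ 10 − 5 = 5 (mod 15).
    The inverse of 8 mod 15 is 2 (since 8·2 = 16 = 1·15 + 1), so t ≡ 2·5 = 10 ≡ 10 (mod 15).
    Then x = 5 + 8·10 = 85, valid modulo lcm(8, 15) = 120: x ≡ 85 (mod 120).
  Combine with x ≡ 1 (mod 9): gcd(120, 9) = 3; 1 - 85 = -84, which IS divisible by 3, so compatible.
    Write x = 85 + 120·t and substitute into x ≡ 1 (mod 9): 120·t ≡ 1 − 85 = -84 (mod 9).
    Divide the congruence (and modulus) by g = 3: 40·t ≡ -28 (mod 3).
    Reduce coefficients mod 3: 1·t ≡ 2 (mod 3).
    So t ≡ 2 (mod 3).
    Then x = 85 + 120·2 = 325, valid modulo lcm(120, 9) = 360: x ≡ 325 (mod 360).
Verify: 325 mod 8 = 5, 325 mod 15 = 10, 325 mod 9 = 1.

x ≡ 325 (mod 360).


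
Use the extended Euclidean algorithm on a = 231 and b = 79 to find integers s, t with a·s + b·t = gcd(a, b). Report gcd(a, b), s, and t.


Euclidean algorithm on (231, 79) — divide until remainder is 0:
  231 = 2 · 79 + 73
  79 = 1 · 73 + 6
  73 = 12 · 6 + 1
  6 = 6 · 1 + 0
gcd(231, 79) = 1.
Track Bezout coefficients alongside the remainders: start with r₀ = 231 = a·1 + b·0 (s = 1, t = 0) and r₁ = 79 = a·0 + b·1 (s = 0, t = 1); each new remainder r_{k+1} = r_{k-1} − q_k·r_k inherits s_{k+1} = s_{k-1} − q_k·s_k, t_{k+1} = t_{k-1} − q_k·t_k, so r_k = a·s_k + b·t_k at every step:
  q = 2: r = 73, s = 1 − 2·0 = 1, t = 0 − 2·1 = -2  (check: 231·1 + 79·(-2) = 73)
  q = 1: r = 6, s = 0 − 1·1 = -1, t = 1 − 1·(-2) = 3  (check: 231·(-1) + 79·3 = 6)
  q = 12: r = 1, s = 1 − 12·(-1) = 13, t = -2 − 12·3 = -38  (check: 231·13 + 79·(-38) = 1)
The row with r = 1 (the gcd) gives the Bezout coefficients s = 13, t = -38.
Result: 231 · (13) + 79 · (-38) = 1.

gcd(231, 79) = 1; s = 13, t = -38 (check: 231·13 + 79·(-38) = 1).


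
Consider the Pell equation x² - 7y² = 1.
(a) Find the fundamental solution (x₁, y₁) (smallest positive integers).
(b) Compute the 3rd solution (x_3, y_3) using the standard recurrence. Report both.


Step 1: Find the fundamental solution (x₁, y₁) of x² - 7y² = 1.
  Expand √7 as a continued fraction. a₀ = ⌊√7⌋ = 2; iterate m_{k+1} = d_k·a_k − m_k, d_{k+1} = (7 − m_{k+1}²)/d_k, a_{k+1} = ⌊(a₀ + m_{k+1})/d_{k+1}⌋ (starting m₀ = 0, d₀ = 1), with convergents p_k = a_k·p_{k-1} + p_{k-2}, q_k = a_k·q_{k-1} + q_{k-2} (p₋₁ = 1, q₋₁ = 0):
  k = 0: a₀ = 2; p₀/q₀ = 2/1; p₀² − 7·q₀² = 4 − 7 = -3.
  k = 1: m = 2, d = 3, a = ⌊(2 + 2)/3⌋ = 1; p/q = (1·2 + 1)/(1·1 + 0) = 3/1; p² − 7·q² = 9 − 7 = 2.
  k = 2: m = 1, d = 2, a = ⌊(2 + 1)/2⌋ = 1; p/q = (1·3 + 2)/(1·1 + 1) = 5/2; p² − 7·q² = 25 − 28 = -3.
  k = 3: m = 1, d = 3, a = ⌊(2 + 1)/3⌋ = 1; p/q = (1·5 + 3)/(1·2 + 1) = 8/3; p² − 7·q² = 64 − 63 = 1.
  The first convergent with p² − 7·q² = 1 gives the fundamental solution (x₁, y₁) = (8, 3).
Step 2: Apply the recurrence (x_{n+1}, y_{n+1}) = (x₁x_n + 7y₁y_n, x₁y_n + y₁x_n) repeatedly.
  From (x_1, y_1) = (8, 3): x_2 = 8·8 + 7·3·3 = 127; y_2 = 8·3 + 3·8 = 48.
  From (x_2, y_2) = (127, 48): x_3 = 8·127 + 7·3·48 = 2024; y_3 = 8·48 + 3·127 = 765.
Step 3: Verify x_3² - 7·y_3² = 4096576 - 4096575 = 1 (should be 1). ✓

(x_1, y_1) = (8, 3); (x_3, y_3) = (2024, 765).


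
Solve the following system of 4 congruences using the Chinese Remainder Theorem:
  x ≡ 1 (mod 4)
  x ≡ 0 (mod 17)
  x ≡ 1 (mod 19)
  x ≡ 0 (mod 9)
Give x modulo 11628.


Product of moduli M = 4 · 17 · 19 · 9 = 11628.
Merge one congruence at a time:
  Start: x ≡ 1 (mod 4).
  Combine with x ≡ 0 (mod 17); new modulus lcm = 68.
    Write x = 1 + 4·t and substitute into x ≡ 0 (mod 17): 4·t ≡ 0 − 1 = -1 (mod 17).
    Reduce coefficients mod 17: 4·t ≡ 16 (mod 17).
    The inverse of 4 mod 17 is 13 (since 4·13 = 52 = 3·17 + 1), so t ≡ 13·16 = 208 ≡ 4 (mod 17).
    Then x = 1 + 4·4 = 17, valid modulo lcm(4, 17) = 68: x ≡ 17 (mod 68).
  Combine with x ≡ 1 (mod 19); new modulus lcm = 1292.
    Write x = 17 + 68·t and substitute into x ≡ 1 (mod 19): 68·t ≡ 1 − 17 = -16 (mod 19).
    Reduce coefficients mod 19: 11·t ≡ 3 (mod 19).
    The inverse of 11 mod 19 is 7 (since 11·7 = 77 = 4·19 + 1), so t ≡ 7·3 = 21 ≡ 2 (mod 19).
    Then x = 17 + 68·2 = 153, valid modulo lcm(68, 19) = 1292: x ≡ 153 (mod 1292).
  Combine with x ≡ 0 (mod 9); new modulus lcm = 11628.
    Write x = 153 + 1292·t and substitute into x ≡ 0 (mod 9): 1292·t ≡ 0 − 153 = -153 (mod 9).
    Reduce coefficients mod 9: 5·t ≡ 0 (mod 9).
    The inverse of 5 mod 9 is 2 (since 5·2 = 10 = 1·9 + 1), so t ≡ 2·0 = 0 ≡ 0 (mod 9).
    Then x = 153 + 1292·0 = 153, valid modulo lcm(1292, 9) = 11628: x ≡ 153 (mod 11628).
Verify against each original: 153 mod 4 = 1, 153 mod 17 = 0, 153 mod 19 = 1, 153 mod 9 = 0.

x ≡ 153 (mod 11628).


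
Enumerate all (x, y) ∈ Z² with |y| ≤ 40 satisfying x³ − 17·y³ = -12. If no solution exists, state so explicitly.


The equation is x³ - 17y³ = -12. For fixed y, x³ = 17·y³ − 12, so a solution requires the RHS to be a perfect cube.
Strategy: iterate y from -40 to 40, compute RHS = 17·y³ − 12, and check whether it is a (positive or negative) perfect cube.
Check small values of y:
  y = 0: RHS = -12 is not a perfect cube.
  y = 1: RHS = 5 is not a perfect cube.
  y = -1: RHS = -29 is not a perfect cube.
  y = 2: RHS = 124 is not a perfect cube.
  y = -2: RHS = -148 is not a perfect cube.
  y = 3: RHS = 447 is not a perfect cube.
  y = -3: RHS = -471 is not a perfect cube.
Continuing the search up to |y| = 40 finds no solutions either.
No (x, y) in the scanned range satisfies the equation.

No integer solutions with |y| ≤ 40.


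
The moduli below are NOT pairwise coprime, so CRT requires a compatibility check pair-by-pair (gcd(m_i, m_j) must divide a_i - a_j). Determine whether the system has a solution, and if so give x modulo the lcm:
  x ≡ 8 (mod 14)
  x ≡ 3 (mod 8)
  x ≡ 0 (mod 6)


Moduli 14, 8, 6 are not pairwise coprime, so CRT works modulo lcm(m_i) when all pairwise compatibility conditions hold.
Pairwise compatibility: gcd(m_i, m_j) must divide a_i - a_j for every pair.
Merge one congruence at a time:
  Start: x ≡ 8 (mod 14).
  Combine with x ≡ 3 (mod 8): gcd(14, 8) = 2, and 3 - 8 = -5 is NOT divisible by 2.
    ⇒ system is inconsistent (no integer solution).

No solution (the system is inconsistent).


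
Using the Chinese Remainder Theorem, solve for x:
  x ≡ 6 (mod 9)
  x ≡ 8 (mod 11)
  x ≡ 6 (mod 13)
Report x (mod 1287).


Moduli 9, 11, 13 are pairwise coprime; by CRT there is a unique solution modulo M = 9 · 11 · 13 = 1287.
Solve pairwise, accumulating the modulus:
  Start with x ≡ 6 (mod 9).
  Combine with x ≡ 8 (mod 11): since gcd(9, 11) = 1, we get a unique residue mod 99.
    Write x = 6 + 9·t and substitute into x ≡ 8 (mod 11): 9·t ≡ 8 − 6 = 2 (mod 11).
    The inverse of 9 mod 11 is 5 (since 9·5 = 45 = 4·11 + 1), so t ≡ 5·2 = 10 ≡ 10 (mod 11).
    Then x = 6 + 9·10 = 96, valid modulo lcm(9, 11) = 99: x ≡ 96 (mod 99).
  Combine with x ≡ 6 (mod 13): since gcd(99, 13) = 1, we get a unique residue mod 1287.
    Write x = 96 + 99·t and substitute into x ≡ 6 (mod 13): 99·t ≡ 6 − 96 = -90 (mod 13).
    Reduce coefficients mod 13: 8·t ≡ 1 (mod 13).
    The inverse of 8 mod 13 is 5 (since 8·5 = 40 = 3·13 + 1), so t ≡ 5·1 = 5 ≡ 5 (mod 13).
    Then x = 96 + 99·5 = 591, valid modulo lcm(99, 13) = 1287: x ≡ 591 (mod 1287).
Verify: 591 mod 9 = 6 ✓, 591 mod 11 = 8 ✓, 591 mod 13 = 6 ✓.

x ≡ 591 (mod 1287).


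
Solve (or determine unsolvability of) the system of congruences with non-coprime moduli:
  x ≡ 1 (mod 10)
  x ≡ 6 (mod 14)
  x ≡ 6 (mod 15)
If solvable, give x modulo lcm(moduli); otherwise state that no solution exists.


Moduli 10, 14, 15 are not pairwise coprime, so CRT works modulo lcm(m_i) when all pairwise compatibility conditions hold.
Pairwise compatibility: gcd(m_i, m_j) must divide a_i - a_j for every pair.
Merge one congruence at a time:
  Start: x ≡ 1 (mod 10).
  Combine with x ≡ 6 (mod 14): gcd(10, 14) = 2, and 6 - 1 = 5 is NOT divisible by 2.
    ⇒ system is inconsistent (no integer solution).

No solution (the system is inconsistent).


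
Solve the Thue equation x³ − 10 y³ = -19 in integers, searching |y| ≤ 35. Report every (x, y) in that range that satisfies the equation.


The equation is x³ - 10y³ = -19. For fixed y, x³ = 10·y³ − 19, so a solution requires the RHS to be a perfect cube.
Strategy: iterate y from -35 to 35, compute RHS = 10·y³ − 19, and check whether it is a (positive or negative) perfect cube.
Check small values of y:
  y = 0: RHS = -19 is not a perfect cube.
  y = 1: RHS = -9 is not a perfect cube.
  y = -1: RHS = -29 is not a perfect cube.
  y = 2: RHS = 61 is not a perfect cube.
  y = -2: RHS = -99 is not a perfect cube.
  y = 3: RHS = 251 is not a perfect cube.
  y = -3: RHS = -289 is not a perfect cube.
Continuing the search up to |y| = 35 finds no solutions either.
No (x, y) in the scanned range satisfies the equation.

No integer solutions with |y| ≤ 35.


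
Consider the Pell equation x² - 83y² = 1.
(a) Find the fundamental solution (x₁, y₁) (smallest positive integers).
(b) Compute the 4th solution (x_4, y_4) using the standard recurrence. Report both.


Step 1: Find the fundamental solution (x₁, y₁) of x² - 83y² = 1.
  Expand √83 as a continued fraction. a₀ = ⌊√83⌋ = 9; iterate m_{k+1} = d_k·a_k − m_k, d_{k+1} = (83 − m_{k+1}²)/d_k, a_{k+1} = ⌊(a₀ + m_{k+1})/d_{k+1}⌋ (starting m₀ = 0, d₀ = 1), with convergents p_k = a_k·p_{k-1} + p_{k-2}, q_k = a_k·q_{k-1} + q_{k-2} (p₋₁ = 1, q₋₁ = 0):
  k = 0: a₀ = 9; p₀/q₀ = 9/1; p₀² − 83·q₀² = 81 − 83 = -2.
  k = 1: m = 9, d = 2, a = ⌊(9 + 9)/2⌋ = 9; p/q = (9·9 + 1)/(9·1 + 0) = 82/9; p² − 83·q² = 6724 − 6723 = 1.
  The first convergent with p² − 83·q² = 1 gives the fundamental solution (x₁, y₁) = (82, 9).
Step 2: Apply the recurrence (x_{n+1}, y_{n+1}) = (x₁x_n + 83y₁y_n, x₁y_n + y₁x_n) repeatedly.
  From (x_1, y_1) = (82, 9): x_2 = 82·82 + 83·9·9 = 13447; y_2 = 82·9 + 9·82 = 1476.
  From (x_2, y_2) = (13447, 1476): x_3 = 82·13447 + 83·9·1476 = 2205226; y_3 = 82·1476 + 9·13447 = 242055.
  From (x_3, y_3) = (2205226, 242055): x_4 = 82·2205226 + 83·9·242055 = 361643617; y_4 = 82·242055 + 9·2205226 = 39695544.
Step 3: Verify x_4² - 83·y_4² = 130786105716842689 - 130786105716842688 = 1 (should be 1). ✓

(x_1, y_1) = (82, 9); (x_4, y_4) = (361643617, 39695544).


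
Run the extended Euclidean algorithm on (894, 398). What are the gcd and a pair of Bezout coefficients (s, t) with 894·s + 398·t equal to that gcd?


Euclidean algorithm on (894, 398) — divide until remainder is 0:
  894 = 2 · 398 + 98
  398 = 4 · 98 + 6
  98 = 16 · 6 + 2
  6 = 3 · 2 + 0
gcd(894, 398) = 2.
Track Bezout coefficients alongside the remainders: start with r₀ = 894 = a·1 + b·0 (s = 1, t = 0) and r₁ = 398 = a·0 + b·1 (s = 0, t = 1); each new remainder r_{k+1} = r_{k-1} − q_k·r_k inherits s_{k+1} = s_{k-1} − q_k·s_k, t_{k+1} = t_{k-1} − q_k·t_k, so r_k = a·s_k + b·t_k at every step:
  q = 2: r = 98, s = 1 − 2·0 = 1, t = 0 − 2·1 = -2  (check: 894·1 + 398·(-2) = 98)
  q = 4: r = 6, s = 0 − 4·1 = -4, t = 1 − 4·(-2) = 9  (check: 894·(-4) + 398·9 = 6)
  q = 16: r = 2, s = 1 − 16·(-4) = 65, t = -2 − 16·9 = -146  (check: 894·65 + 398·(-146) = 2)
The row with r = 2 (the gcd) gives the Bezout coefficients s = 65, t = -146.
Result: 894 · (65) + 398 · (-146) = 2.

gcd(894, 398) = 2; s = 65, t = -146 (check: 894·65 + 398·(-146) = 2).


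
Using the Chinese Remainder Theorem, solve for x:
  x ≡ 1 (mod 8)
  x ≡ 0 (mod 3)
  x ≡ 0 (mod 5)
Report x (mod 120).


Moduli 8, 3, 5 are pairwise coprime; by CRT there is a unique solution modulo M = 8 · 3 · 5 = 120.
Solve pairwise, accumulating the modulus:
  Start with x ≡ 1 (mod 8).
  Combine with x ≡ 0 (mod 3): since gcd(8, 3) = 1, we get a unique residue mod 24.
    Write x = 1 + 8·t and substitute into x ≡ 0 (mod 3): 8·t ≡ 0 − 1 = -1 (mod 3).
    Reduce coefficients mod 3: 2·t ≡ 2 (mod 3).
    The inverse of 2 mod 3 is 2 (since 2·2 = 4 = 1·3 + 1), so t ≡ 2·2 = 4 ≡ 1 (mod 3).
    Then x = 1 + 8·1 = 9, valid modulo lcm(8, 3) = 24: x ≡ 9 (mod 24).
  Combine with x ≡ 0 (mod 5): since gcd(24, 5) = 1, we get a unique residue mod 120.
    Write x = 9 + 24·t and substitute into x ≡ 0 (mod 5): 24·t ≡ 0 − 9 = -9 (mod 5).
    Reduce coefficients mod 5: 4·t ≡ 1 (mod 5).
    The inverse of 4 mod 5 is 4 (since 4·4 = 16 = 3·5 + 1), so t ≡ 4·1 = 4 ≡ 4 (mod 5).
    Then x = 9 + 24·4 = 105, valid modulo lcm(24, 5) = 120: x ≡ 105 (mod 120).
Verify: 105 mod 8 = 1 ✓, 105 mod 3 = 0 ✓, 105 mod 5 = 0 ✓.

x ≡ 105 (mod 120).


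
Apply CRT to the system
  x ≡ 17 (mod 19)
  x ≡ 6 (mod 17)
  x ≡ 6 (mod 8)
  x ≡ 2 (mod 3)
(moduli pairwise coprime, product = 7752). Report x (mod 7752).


Product of moduli M = 19 · 17 · 8 · 3 = 7752.
Merge one congruence at a time:
  Start: x ≡ 17 (mod 19).
  Combine with x ≡ 6 (mod 17); new modulus lcm = 323.
    Write x = 17 + 19·t and substitute into x ≡ 6 (mod 17): 19·t ≡ 6 − 17 = -11 (mod 17).
    Reduce coefficients mod 17: 2·t ≡ 6 (mod 17).
    The inverse of 2 mod 17 is 9 (since 2·9 = 18 = 1·17 + 1), so t ≡ 9·6 = 54 ≡ 3 (mod 17).
    Then x = 17 + 19·3 = 74, valid modulo lcm(19, 17) = 323: x ≡ 74 (mod 323).
  Combine with x ≡ 6 (mod 8); new modulus lcm = 2584.
    Write x = 74 + 323·t and substitute into x ≡ 6 (mod 8): 323·t ≡ 6 − 74 = -68 (mod 8).
    Reduce coefficients mod 8: 3·t ≡ 4 (mod 8).
    The inverse of 3 mod 8 is 3 (since 3·3 = 9 = 1·8 + 1), so t ≡ 3·4 = 12 ≡ 4 (mod 8).
    Then x = 74 + 323·4 = 1366, valid modulo lcm(323, 8) = 2584: x ≡ 1366 (mod 2584).
  Combine with x ≡ 2 (mod 3); new modulus lcm = 7752.
    Write x = 1366 + 2584·t and substitute into x ≡ 2 (mod 3): 2584·t ≡ 2 − 1366 = -1364 (mod 3).
    Reduce coefficients mod 3: 1·t ≡ 1 (mod 3).
    So t ≡ 1 (mod 3).
    Then x = 1366 + 2584·1 = 3950, valid modulo lcm(2584, 3) = 7752: x ≡ 3950 (mod 7752).
Verify against each original: 3950 mod 19 = 17, 3950 mod 17 = 6, 3950 mod 8 = 6, 3950 mod 3 = 2.

x ≡ 3950 (mod 7752).


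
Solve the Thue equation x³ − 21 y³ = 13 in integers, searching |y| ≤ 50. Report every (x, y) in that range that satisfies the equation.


The equation is x³ - 21y³ = 13. For fixed y, x³ = 21·y³ + 13, so a solution requires the RHS to be a perfect cube.
Strategy: iterate y from -50 to 50, compute RHS = 21·y³ + 13, and check whether it is a (positive or negative) perfect cube.
Check small values of y:
  y = 0: RHS = 13 is not a perfect cube.
  y = 1: RHS = 34 is not a perfect cube.
  y = -1: RHS = -8 = (-2)³ ⇒ x = -2 works.
  y = 2: RHS = 181 is not a perfect cube.
  y = -2: RHS = -155 is not a perfect cube.
  y = 3: RHS = 580 is not a perfect cube.
  y = -3: RHS = -554 is not a perfect cube.
Continuing, at y = -4: RHS = -1331 = (-11)³ ⇒ x = -11 works.
Searching the remaining y in |y| ≤ 50 finds no further solutions.
Collected solutions: (-2, -1), (-11, -4).

Solutions (with |y| ≤ 50): (-2, -1), (-11, -4).


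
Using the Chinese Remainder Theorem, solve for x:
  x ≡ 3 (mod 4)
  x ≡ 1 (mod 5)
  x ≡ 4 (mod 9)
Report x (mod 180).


Moduli 4, 5, 9 are pairwise coprime; by CRT there is a unique solution modulo M = 4 · 5 · 9 = 180.
Solve pairwise, accumulating the modulus:
  Start with x ≡ 3 (mod 4).
  Combine with x ≡ 1 (mod 5): since gcd(4, 5) = 1, we get a unique residue mod 20.
    Write x = 3 + 4·t and substitute into x ≡ 1 (mod 5): 4·t ≡ 1 − 3 = -2 (mod 5).
    Reduce coefficients mod 5: 4·t ≡ 3 (mod 5).
    The inverse of 4 mod 5 is 4 (since 4·4 = 16 = 3·5 + 1), so t ≡ 4·3 = 12 ≡ 2 (mod 5).
    Then x = 3 + 4·2 = 11, valid modulo lcm(4, 5) = 20: x ≡ 11 (mod 20).
  Combine with x ≡ 4 (mod 9): since gcd(20, 9) = 1, we get a unique residue mod 180.
    Write x = 11 + 20·t and substitute into x ≡ 4 (mod 9): 20·t ≡ 4 − 11 = -7 (mod 9).
    Reduce coefficients mod 9: 2·t ≡ 2 (mod 9).
    The inverse of 2 mod 9 is 5 (since 2·5 = 10 = 1·9 + 1), so t ≡ 5·2 = 10 ≡ 1 (mod 9).
    Then x = 11 + 20·1 = 31, valid modulo lcm(20, 9) = 180: x ≡ 31 (mod 180).
Verify: 31 mod 4 = 3 ✓, 31 mod 5 = 1 ✓, 31 mod 9 = 4 ✓.

x ≡ 31 (mod 180).


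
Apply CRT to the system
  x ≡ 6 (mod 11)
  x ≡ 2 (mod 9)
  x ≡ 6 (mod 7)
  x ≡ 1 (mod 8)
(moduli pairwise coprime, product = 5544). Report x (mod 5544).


Product of moduli M = 11 · 9 · 7 · 8 = 5544.
Merge one congruence at a time:
  Start: x ≡ 6 (mod 11).
  Combine with x ≡ 2 (mod 9); new modulus lcm = 99.
    Write x = 6 + 11·t and substitute into x ≡ 2 (mod 9): 11·t ≡ 2 − 6 = -4 (mod 9).
    Reduce coefficients mod 9: 2·t ≡ 5 (mod 9).
    The inverse of 2 mod 9 is 5 (since 2·5 = 10 = 1·9 + 1), so t ≡ 5·5 = 25 ≡ 7 (mod 9).
    Then x = 6 + 11·7 = 83, valid modulo lcm(11, 9) = 99: x ≡ 83 (mod 99).
  Combine with x ≡ 6 (mod 7); new modulus lcm = 693.
    Write x = 83 + 99·t and substitute into x ≡ 6 (mod 7): 99·t ≡ 6 − 83 = -77 (mod 7).
    Reduce coefficients mod 7: 1·t ≡ 0 (mod 7).
    So t ≡ 0 (mod 7).
    Then x = 83 + 99·0 = 83, valid modulo lcm(99, 7) = 693: x ≡ 83 (mod 693).
  Combine with x ≡ 1 (mod 8); new modulus lcm = 5544.
    Write x = 83 + 693·t and substitute into x ≡ 1 (mod 8): 693·t ≡ 1 − 83 = -82 (mod 8).
    Reduce coefficients mod 8: 5·t ≡ 6 (mod 8).
    The inverse of 5 mod 8 is 5 (since 5·5 = 25 = 3·8 + 1), so t ≡ 5·6 = 30 ≡ 6 (mod 8).
    Then x = 83 + 693·6 = 4241, valid modulo lcm(693, 8) = 5544: x ≡ 4241 (mod 5544).
Verify against each original: 4241 mod 11 = 6, 4241 mod 9 = 2, 4241 mod 7 = 6, 4241 mod 8 = 1.

x ≡ 4241 (mod 5544).


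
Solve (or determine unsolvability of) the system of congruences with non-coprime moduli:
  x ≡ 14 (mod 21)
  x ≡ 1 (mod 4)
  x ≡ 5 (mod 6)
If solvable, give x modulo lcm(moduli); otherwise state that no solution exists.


Moduli 21, 4, 6 are not pairwise coprime, so CRT works modulo lcm(m_i) when all pairwise compatibility conditions hold.
Pairwise compatibility: gcd(m_i, m_j) must divide a_i - a_j for every pair.
Merge one congruence at a time:
  Start: x ≡ 14 (mod 21).
  Combine with x ≡ 1 (mod 4): gcd(21, 4) = 1; 1 - 14 = -13, which IS divisible by 1, so compatible.
    Write x = 14 + 21·t and substitute into x ≡ 1 (mod 4): 21·t ≡ 1 − 14 = -13 (mod 4).
    Reduce coefficients mod 4: 1·t ≡ 3 (mod 4).
    So t ≡ 3 (mod 4).
    Then x = 14 + 21·3 = 77, valid modulo lcm(21, 4) = 84: x ≡ 77 (mod 84).
  Combine with x ≡ 5 (mod 6): gcd(84, 6) = 6; 5 - 77 = -72, which IS divisible by 6, so compatible.
    Write x = 77 + 84·t and substitute into x ≡ 5 (mod 6): 84·t ≡ 5 − 77 = -72 (mod 6).
    Divide the congruence (and modulus) by g = 6: 14·t ≡ -12 (mod 1).
    Modulo 1 every t works; take t = 0.
    Then x = 77 + 84·0 = 77, valid modulo lcm(84, 6) = 84: x ≡ 77 (mod 84).
Verify: 77 mod 21 = 14, 77 mod 4 = 1, 77 mod 6 = 5.

x ≡ 77 (mod 84).


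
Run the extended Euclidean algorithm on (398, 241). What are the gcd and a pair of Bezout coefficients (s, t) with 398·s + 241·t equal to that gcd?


Euclidean algorithm on (398, 241) — divide until remainder is 0:
  398 = 1 · 241 + 157
  241 = 1 · 157 + 84
  157 = 1 · 84 + 73
  84 = 1 · 73 + 11
  73 = 6 · 11 + 7
  11 = 1 · 7 + 4
  7 = 1 · 4 + 3
  4 = 1 · 3 + 1
  3 = 3 · 1 + 0
gcd(398, 241) = 1.
Track Bezout coefficients alongside the remainders: start with r₀ = 398 = a·1 + b·0 (s = 1, t = 0) and r₁ = 241 = a·0 + b·1 (s = 0, t = 1); each new remainder r_{k+1} = r_{k-1} − q_k·r_k inherits s_{k+1} = s_{k-1} − q_k·s_k, t_{k+1} = t_{k-1} − q_k·t_k, so r_k = a·s_k + b·t_k at every step:
  q = 1: r = 157, s = 1 − 1·0 = 1, t = 0 − 1·1 = -1  (check: 398·1 + 241·(-1) = 157)
  q = 1: r = 84, s = 0 − 1·1 = -1, t = 1 − 1·(-1) = 2  (check: 398·(-1) + 241·2 = 84)
  q = 1: r = 73, s = 1 − 1·(-1) = 2, t = -1 − 1·2 = -3  (check: 398·2 + 241·(-3) = 73)
  q = 1: r = 11, s = -1 − 1·2 = -3, t = 2 − 1·(-3) = 5  (check: 398·(-3) + 241·5 = 11)
  q = 6: r = 7, s = 2 − 6·(-3) = 20, t = -3 − 6·5 = -33  (check: 398·20 + 241·(-33) = 7)
  q = 1: r = 4, s = -3 − 1·20 = -23, t = 5 − 1·(-33) = 38  (check: 398·(-23) + 241·38 = 4)
  q = 1: r = 3, s = 20 − 1·(-23) = 43, t = -33 − 1·38 = -71  (check: 398·43 + 241·(-71) = 3)
  q = 1: r = 1, s = -23 − 1·43 = -66, t = 38 − 1·(-71) = 109  (check: 398·(-66) + 241·109 = 1)
The row with r = 1 (the gcd) gives the Bezout coefficients s = -66, t = 109.
Result: 398 · (-66) + 241 · (109) = 1.

gcd(398, 241) = 1; s = -66, t = 109 (check: 398·(-66) + 241·109 = 1).


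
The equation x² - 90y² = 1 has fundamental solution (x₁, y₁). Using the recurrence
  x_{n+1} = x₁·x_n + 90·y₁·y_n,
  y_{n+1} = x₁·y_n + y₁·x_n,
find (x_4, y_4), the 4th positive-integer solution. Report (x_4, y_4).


Step 1: Find the fundamental solution (x₁, y₁) of x² - 90y² = 1.
  Expand √90 as a continued fraction. a₀ = ⌊√90⌋ = 9; iterate m_{k+1} = d_k·a_k − m_k, d_{k+1} = (90 − m_{k+1}²)/d_k, a_{k+1} = ⌊(a₀ + m_{k+1})/d_{k+1}⌋ (starting m₀ = 0, d₀ = 1), with convergents p_k = a_k·p_{k-1} + p_{k-2}, q_k = a_k·q_{k-1} + q_{k-2} (p₋₁ = 1, q₋₁ = 0):
  k = 0: a₀ = 9; p₀/q₀ = 9/1; p₀² − 90·q₀² = 81 − 90 = -9.
  k = 1: m = 9, d = 9, a = ⌊(9 + 9)/9⌋ = 2; p/q = (2·9 + 1)/(2·1 + 0) = 19/2; p² − 90·q² = 361 − 360 = 1.
  The first convergent with p² − 90·q² = 1 gives the fundamental solution (x₁, y₁) = (19, 2).
Step 2: Apply the recurrence (x_{n+1}, y_{n+1}) = (x₁x_n + 90y₁y_n, x₁y_n + y₁x_n) repeatedly.
  From (x_1, y_1) = (19, 2): x_2 = 19·19 + 90·2·2 = 721; y_2 = 19·2 + 2·19 = 76.
  From (x_2, y_2) = (721, 76): x_3 = 19·721 + 90·2·76 = 27379; y_3 = 19·76 + 2·721 = 2886.
  From (x_3, y_3) = (27379, 2886): x_4 = 19·27379 + 90·2·2886 = 1039681; y_4 = 19·2886 + 2·27379 = 109592.
Step 3: Verify x_4² - 90·y_4² = 1080936581761 - 1080936581760 = 1 (should be 1). ✓

(x_1, y_1) = (19, 2); (x_4, y_4) = (1039681, 109592).


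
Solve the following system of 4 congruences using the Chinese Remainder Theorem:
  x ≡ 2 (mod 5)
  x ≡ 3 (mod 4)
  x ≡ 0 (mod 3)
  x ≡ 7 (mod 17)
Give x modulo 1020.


Product of moduli M = 5 · 4 · 3 · 17 = 1020.
Merge one congruence at a time:
  Start: x ≡ 2 (mod 5).
  Combine with x ≡ 3 (mod 4); new modulus lcm = 20.
    Write x = 2 + 5·t and substitute into x ≡ 3 (mod 4): 5·t ≡ 3 − 2 = 1 (mod 4).
    Reduce coefficients mod 4: 1·t ≡ 1 (mod 4).
    So t ≡ 1 (mod 4).
    Then x = 2 + 5·1 = 7, valid modulo lcm(5, 4) = 20: x ≡ 7 (mod 20).
  Combine with x ≡ 0 (mod 3); new modulus lcm = 60.
    Write x = 7 + 20·t and substitute into x ≡ 0 (mod 3): 20·t ≡ 0 − 7 = -7 (mod 3).
    Reduce coefficients mod 3: 2·t ≡ 2 (mod 3).
    The inverse of 2 mod 3 is 2 (since 2·2 = 4 = 1·3 + 1), so t ≡ 2·2 = 4 ≡ 1 (mod 3).
    Then x = 7 + 20·1 = 27, valid modulo lcm(20, 3) = 60: x ≡ 27 (mod 60).
  Combine with x ≡ 7 (mod 17); new modulus lcm = 1020.
    Write x = 27 + 60·t and substitute into x ≡ 7 (mod 17): 60·t ≡ 7 − 27 = -20 (mod 17).
    Reduce coefficients mod 17: 9·t ≡ 14 (mod 17).
    The inverse of 9 mod 17 is 2 (since 9·2 = 18 = 1·17 + 1), so t ≡ 2·14 = 28 ≡ 11 (mod 17).
    Then x = 27 + 60·11 = 687, valid modulo lcm(60, 17) = 1020: x ≡ 687 (mod 1020).
Verify against each original: 687 mod 5 = 2, 687 mod 4 = 3, 687 mod 3 = 0, 687 mod 17 = 7.

x ≡ 687 (mod 1020).


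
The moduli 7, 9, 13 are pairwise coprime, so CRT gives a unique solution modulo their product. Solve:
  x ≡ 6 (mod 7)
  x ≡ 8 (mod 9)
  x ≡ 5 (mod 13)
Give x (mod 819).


Moduli 7, 9, 13 are pairwise coprime; by CRT there is a unique solution modulo M = 7 · 9 · 13 = 819.
Solve pairwise, accumulating the modulus:
  Start with x ≡ 6 (mod 7).
  Combine with x ≡ 8 (mod 9): since gcd(7, 9) = 1, we get a unique residue mod 63.
    Write x = 6 + 7·t and substitute into x ≡ 8 (mod 9): 7·t ≡ 8 − 6 = 2 (mod 9).
    The inverse of 7 mod 9 is 4 (since 7·4 = 28 = 3·9 + 1), so t ≡ 4·2 = 8 ≡ 8 (mod 9).
    Then x = 6 + 7·8 = 62, valid modulo lcm(7, 9) = 63: x ≡ 62 (mod 63).
  Combine with x ≡ 5 (mod 13): since gcd(63, 13) = 1, we get a unique residue mod 819.
    Write x = 62 + 63·t and substitute into x ≡ 5 (mod 13): 63·t ≡ 5 − 62 = -57 (mod 13).
    Reduce coefficients mod 13: 11·t ≡ 8 (mod 13).
    The inverse of 11 mod 13 is 6 (since 11·6 = 66 = 5·13 + 1), so t ≡ 6·8 = 48 ≡ 9 (mod 13).
    Then x = 62 + 63·9 = 629, valid modulo lcm(63, 13) = 819: x ≡ 629 (mod 819).
Verify: 629 mod 7 = 6 ✓, 629 mod 9 = 8 ✓, 629 mod 13 = 5 ✓.

x ≡ 629 (mod 819).


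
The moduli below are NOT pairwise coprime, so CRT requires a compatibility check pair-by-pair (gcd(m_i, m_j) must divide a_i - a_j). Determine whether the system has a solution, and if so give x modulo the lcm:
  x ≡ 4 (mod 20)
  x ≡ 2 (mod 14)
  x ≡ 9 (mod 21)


Moduli 20, 14, 21 are not pairwise coprime, so CRT works modulo lcm(m_i) when all pairwise compatibility conditions hold.
Pairwise compatibility: gcd(m_i, m_j) must divide a_i - a_j for every pair.
Merge one congruence at a time:
  Start: x ≡ 4 (mod 20).
  Combine with x ≡ 2 (mod 14): gcd(20, 14) = 2; 2 - 4 = -2, which IS divisible by 2, so compatible.
    Write x = 4 + 20·t and substitute into x ≡ 2 (mod 14): 20·t ≡ 2 − 4 = -2 (mod 14).
    Divide the congruence (and modulus) by g = 2: 10·t ≡ -1 (mod 7).
    Reduce coefficients mod 7: 3·t ≡ 6 (mod 7).
    The inverse of 3 mod 7 is 5 (since 3·5 = 15 = 2·7 + 1), so t ≡ 5·6 = 30 ≡ 2 (mod 7).
    Then x = 4 + 20·2 = 44, valid modulo lcm(20, 14) = 140: x ≡ 44 (mod 140).
  Combine with x ≡ 9 (mod 21): gcd(140, 21) = 7; 9 - 44 = -35, which IS divisible by 7, so compatible.
    Write x = 44 + 140·t and substitute into x ≡ 9 (mod 21): 140·t ≡ 9 − 44 = -35 (mod 21).
    Divide the congruence (and modulus) by g = 7: 20·t ≡ -5 (mod 3).
    Reduce coefficients mod 3: 2·t ≡ 1 (mod 3).
    The inverse of 2 mod 3 is 2 (since 2·2 = 4 = 1·3 + 1), so t ≡ 2·1 = 2 ≡ 2 (mod 3).
    Then x = 44 + 140·2 = 324, valid modulo lcm(140, 21) = 420: x ≡ 324 (mod 420).
Verify: 324 mod 20 = 4, 324 mod 14 = 2, 324 mod 21 = 9.

x ≡ 324 (mod 420).


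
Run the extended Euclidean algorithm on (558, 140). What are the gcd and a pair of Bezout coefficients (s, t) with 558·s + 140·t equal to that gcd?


Euclidean algorithm on (558, 140) — divide until remainder is 0:
  558 = 3 · 140 + 138
  140 = 1 · 138 + 2
  138 = 69 · 2 + 0
gcd(558, 140) = 2.
Track Bezout coefficients alongside the remainders: start with r₀ = 558 = a·1 + b·0 (s = 1, t = 0) and r₁ = 140 = a·0 + b·1 (s = 0, t = 1); each new remainder r_{k+1} = r_{k-1} − q_k·r_k inherits s_{k+1} = s_{k-1} − q_k·s_k, t_{k+1} = t_{k-1} − q_k·t_k, so r_k = a·s_k + b·t_k at every step:
  q = 3: r = 138, s = 1 − 3·0 = 1, t = 0 − 3·1 = -3  (check: 558·1 + 140·(-3) = 138)
  q = 1: r = 2, s = 0 − 1·1 = -1, t = 1 − 1·(-3) = 4  (check: 558·(-1) + 140·4 = 2)
The row with r = 2 (the gcd) gives the Bezout coefficients s = -1, t = 4.
Result: 558 · (-1) + 140 · (4) = 2.

gcd(558, 140) = 2; s = -1, t = 4 (check: 558·(-1) + 140·4 = 2).
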